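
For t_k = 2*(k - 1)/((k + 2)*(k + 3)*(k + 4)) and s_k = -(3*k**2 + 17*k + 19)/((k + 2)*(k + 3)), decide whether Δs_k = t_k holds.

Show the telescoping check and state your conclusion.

s_(k+1) = (-17*k - 3*(k + 1)**2 - 36)/((k + 3)*(k + 4))
s_(k+1) − s_k = 2*(k - 1)/(k**3 + 9*k**2 + 26*k + 24)
(s_(k+1) − s_k) − t_k = 0

Valid: the claim telescopes to t_k.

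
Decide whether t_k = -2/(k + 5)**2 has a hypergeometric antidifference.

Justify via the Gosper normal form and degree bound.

r(k) = (k + 5)**2/(k + 6)**2 after simplifying.
So A=k**2 + 10*k + 25 and B=k**2 + 12*k + 36, with C=1.
f must satisfy (k**2 + 10*k + 25)·f(k+1) − (k**2 + 10*k + 25)·f(k) = 1.
deg f ≤ 0 (via 2,2,0).
Write f(k) = c0. Then LHS − RHS = -1, requiring -1 = 0: contradictory. No certificate.

No. Not Gosper-summable.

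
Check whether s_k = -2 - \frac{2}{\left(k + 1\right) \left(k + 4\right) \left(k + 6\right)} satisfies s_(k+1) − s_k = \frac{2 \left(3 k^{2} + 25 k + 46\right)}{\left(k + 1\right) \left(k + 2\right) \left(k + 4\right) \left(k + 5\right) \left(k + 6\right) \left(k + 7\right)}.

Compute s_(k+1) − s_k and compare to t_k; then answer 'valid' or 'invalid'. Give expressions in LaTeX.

s_(k+1) = -2 - 2/((k + 2)*(k + 5)*(k + 7))
s_(k+1) − s_k = 2*(3*k**2 + 25*k + 46)/(k**6 + 25*k**5 + 247*k**4 + 1219*k**3 + 3112*k**2 + 3796*k + 1680)
(s_(k+1) − s_k) − t_k = 0

Valid: the claim telescopes to t_k.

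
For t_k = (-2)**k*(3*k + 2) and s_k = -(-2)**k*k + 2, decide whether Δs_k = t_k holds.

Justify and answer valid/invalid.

valid (s_(k+1) − s_k reduces to t_k)

s_(k+1) = 2*(-2)**k*(k + 1) + 2
s_(k+1) − s_k = (-2)**k*(3*k + 2)
(s_(k+1) − s_k) − t_k = 0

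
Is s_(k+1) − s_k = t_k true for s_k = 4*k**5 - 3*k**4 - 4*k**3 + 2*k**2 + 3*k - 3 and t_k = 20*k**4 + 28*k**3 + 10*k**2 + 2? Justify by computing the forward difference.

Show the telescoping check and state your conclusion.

Valid — Δs_k = t_k.

s_(k+1) = 4*k**5 + 17*k**4 + 24*k**3 + 12*k**2 + 3*k - 1
s_(k+1) − s_k = 20*k**4 + 28*k**3 + 10*k**2 + 2
(s_(k+1) − s_k) − t_k = 0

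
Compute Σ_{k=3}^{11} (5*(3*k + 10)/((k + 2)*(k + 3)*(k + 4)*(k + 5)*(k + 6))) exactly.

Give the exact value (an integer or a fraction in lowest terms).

Σ = 9/544

t_(k+1)/t_k = (k + 2)*(3*k + 13)/((k + 7)*(3*k + 10)).
Take A(k)=k + 2, B(k)=k + 7, C(k)=k + 10/3.
Need (k + 2)·f(k+1) − (k + 6)·f(k) = k + 10/3.
From deg A=1, deg B=1, deg C=1: d=4.
Match coefficients ⇒ f(k) = k*(k + 3)*(k**2 + 11*k + 38)/120.
So s_k = (B(k−1)f/C)·t_k = (k*(k + 3)*(k + 6)*(k**2 + 11*k + 38)/(40*(3*k + 10)))·t_k = k*(k**2 + 11*k + 38)/(8*(k**3 + 11*k**2 + 38*k + 40)).
Verify: 5*(3*k + 10)/(k**5 + 20*k**4 + 155*k**3 + 580*k**2 + 1044*k + 720) matches t_k.
Evaluate s at k=12 and k=3: 471/3808 and 3/28; difference 9/544.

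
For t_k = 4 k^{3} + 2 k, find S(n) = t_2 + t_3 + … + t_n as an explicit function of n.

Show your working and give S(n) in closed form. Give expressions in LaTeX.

S(n) = n^{4} + 2 n^{3} + 2 n^{2} + n - 6

Step 1: r(k) = (k + 2*(k + 1)**3 + 1)/(k*(2*k**2 + 1)).
So A=1 and B=1, with C=k**3 + k/2.
Need (1)·f(k+1) − (1)·f(k) = k**3 + k/2.
From deg A=0, deg B=0, deg C=3: d=4.
Coefficient equations give f(k) = k*(k - 1)*(k**2 - k + 1)/4.
R(k) = B(k−1)·f(k)/C(k) = (k - 1)*(k**2 - k + 1)/(2*(2*k**2 + 1)); s_k = R·t_k = k*(k**3 - 2*k**2 + 2*k - 1).
Verify: 4*k**3 + 2*k matches t_k.
s_(n+1) = n*(n**3 + 2*n**2 + 2*n + 1) and s_(2) = 6, so S(n) = n**4 + 2*n**3 + 2*n**2 + n - 6.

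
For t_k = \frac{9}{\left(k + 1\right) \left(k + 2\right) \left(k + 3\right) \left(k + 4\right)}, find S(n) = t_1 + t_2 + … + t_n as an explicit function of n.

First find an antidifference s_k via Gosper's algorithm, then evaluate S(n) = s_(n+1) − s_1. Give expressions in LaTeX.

Step 1: r(k) = (k + 1)/(k + 5).
Normal form (A,B,C) = (k + 1, k + 5, 1).
Set up (k + 1)·f(k+1) − (k + 4)·f(k) − (1) = 0.
Bound: deg f ≤ 3.
Solving with deg f ≤ 3: f(k) = k*(k**2 + 6*k + 11)/18.
R(k) = B(k−1)·f(k)/C(k) = k*(k + 4)*(k**2 + 6*k + 11)/18; s_k = R·t_k = k*(k**2 + 6*k + 11)/(2*(k + 1)*(k + 2)*(k + 3)).
Verify: 9/(k**4 + 10*k**3 + 35*k**2 + 50*k + 24) matches t_k.
Telescope: S(n) = s_(n+1) − s_(1) = (n**3 + 9*n**2 + 26*n + 18)/(2*(n**3 + 9*n**2 + 26*n + 24)) − (3/8) = n*(n**2 + 9*n + 26)/(8*(n**3 + 9*n**2 + 26*n + 24)).

S(n) = \frac{n \left(n^{2} + 9 n + 26\right)}{8 \left(n^{3} + 9 n^{2} + 26 n + 24\right)}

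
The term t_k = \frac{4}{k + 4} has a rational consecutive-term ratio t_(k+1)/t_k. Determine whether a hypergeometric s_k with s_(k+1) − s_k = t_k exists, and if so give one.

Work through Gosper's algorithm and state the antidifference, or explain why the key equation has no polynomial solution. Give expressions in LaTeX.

not Gosper-summable; s_k does not exist

Compute t_(k+1)/t_k: get (k + 4)/(k + 5).
A = k + 4, B = k + 5, C = 1.
f must satisfy (k + 4)·f(k+1) − (k + 4)·f(k) = 1.
From deg A=1, deg B=1, deg C=0: d=0.
Write f(k) = c0. Then LHS − RHS = -1, requiring -1 = 0: contradictory. No certificate.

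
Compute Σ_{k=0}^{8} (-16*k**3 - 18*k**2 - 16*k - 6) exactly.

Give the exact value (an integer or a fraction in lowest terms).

Σ = -25038

Ratio r(k) = (8*k**3 + 33*k**2 + 50*k + 28)/(8*k**3 + 9*k**2 + 8*k + 3).
Take A(k)=1, B(k)=1, C(k)=k**3 + 9*k**2/8 + k + 3/8.
Solve (1)·f(k+1) − (1)·f(k) = k**3 + 9*k**2/8 + k + 3/8.
Bound: deg f ≤ 4.
Coefficient equations give f(k) = k*(4*k**3 - 2*k**2 + 3*k + 1)/16.
So s_k = (B(k−1)f/C)·t_k = (k*(4*k**3 - 2*k**2 + 3*k + 1)/(2*(8*k**3 + 9*k**2 + 8*k + 3)))·t_k = k*(-4*k**3 + 2*k**2 - 3*k - 1).
Check: Δs_k = -16*k**3 - 18*k**2 - 16*k - 6. ✓
Evaluate s at k=9 and k=0: -25038 and 0; difference -25038.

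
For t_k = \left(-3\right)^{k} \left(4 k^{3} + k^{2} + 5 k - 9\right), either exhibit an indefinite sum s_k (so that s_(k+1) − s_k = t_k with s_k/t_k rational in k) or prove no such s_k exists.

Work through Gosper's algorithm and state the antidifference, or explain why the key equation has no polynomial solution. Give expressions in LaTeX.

r(k) = 3*(-4*k**3 - 13*k**2 - 19*k - 1)/(4*k**3 + k**2 + 5*k - 9) after simplifying.
Normal form (A,B,C) = (-3, 1, k**3 + k**2/4 + 5*k/4 - 9/4).
Set up (-3)·f(k+1) − (1)·f(k) − (k**3 + k**2/4 + 5*k/4 - 9/4) = 0.
deg f ≤ 3 (via 0,0,3).
A polynomial solution: f(k) = -(k**3 - 2*k**2 + 2*k - 3)/4.
Then R = B(k−1)f/C = -(k**3 - 2*k**2 + 2*k - 3)/(4*k**3 + k**2 + 5*k - 9), so s_k = R(k)·t_k = (-3)**k*(-k**3 + 2*k**2 - 2*k + 3).
Δs = (-3)**k*(4*k**3 + k**2 + 5*k - 9), as required.

s_k = \left(-3\right)^{k} \left(- k^{3} + 2 k^{2} - 2 k + 3\right)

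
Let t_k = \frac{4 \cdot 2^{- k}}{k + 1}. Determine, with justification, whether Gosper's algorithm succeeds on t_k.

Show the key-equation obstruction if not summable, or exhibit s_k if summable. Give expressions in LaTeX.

No — negative degree bound, so no certificate f.

Ratio r(k) = (k + 1)/(2*(k + 2)).
Take A(k)=k/2 + 1/2, B(k)=k + 2, C(k)=1.
Need (k/2 + 1/2)·f(k+1) − (k + 1)·f(k) = 1.
d = -1 from the (1,1,0) case.
Negative degree bound (-1): no f exists, t_k not Gosper-summable.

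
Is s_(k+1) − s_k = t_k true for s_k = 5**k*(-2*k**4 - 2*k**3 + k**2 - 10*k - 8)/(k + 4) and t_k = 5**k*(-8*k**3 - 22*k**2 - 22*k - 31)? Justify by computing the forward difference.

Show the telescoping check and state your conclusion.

s_(k+1) = 5**(k + 1)*(-2*k**4 - 10*k**3 - 17*k**2 - 22*k - 21)/(k + 5)
s_(k+1) − s_k = 5**k*(-8*k**5 - 78*k**4 - 276*k**3 - 445*k**2 - 487*k - 380)/(k**2 + 9*k + 20)
(s_(k+1) − s_k) − t_k = 5**k*(16*k**4 + 104*k**3 + 224*k**2 + 232*k + 240)/(k**2 + 9*k + 20)

Invalid: residual 5**k*(16*k**4 + 104*k**3 + 224*k**2 + 232*k + 240)/(k**2 + 9*k + 20) ≠ 0.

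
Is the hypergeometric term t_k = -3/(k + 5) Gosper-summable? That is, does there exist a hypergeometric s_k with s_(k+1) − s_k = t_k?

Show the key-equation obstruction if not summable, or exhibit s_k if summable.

t_(k+1)/t_k = (k + 5)/(k + 6).
So A=k + 5 and B=k + 6, with C=1.
f must satisfy (k + 5)·f(k+1) − (k + 5)·f(k) = 1.
d = 0 from the (1,1,0) case.
f = c0 ⇒ A·f(k+1) − B(k−1)·f(k) − C = -1. The system {-1 = 0} is inconsistent; no antidifference.

No; the coefficient equations for f are inconsistent.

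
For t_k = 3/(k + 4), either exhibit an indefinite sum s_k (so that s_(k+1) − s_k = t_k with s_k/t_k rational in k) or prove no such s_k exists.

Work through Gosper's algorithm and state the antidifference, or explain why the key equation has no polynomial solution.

t_(k+1)/t_k = (k + 4)/(k + 5).
Take A(k)=k + 4, B(k)=k + 5, C(k)=1.
Key eq: (k + 4)·f(k+1) = (k + 4)·f(k) + (1).
d = 0 from the (1,1,0) case.
Generic f = c0 gives residual -1; -1 = 0 cannot hold, so t_k is not Gosper-summable.

none (Gosper's algorithm certifies no s_k)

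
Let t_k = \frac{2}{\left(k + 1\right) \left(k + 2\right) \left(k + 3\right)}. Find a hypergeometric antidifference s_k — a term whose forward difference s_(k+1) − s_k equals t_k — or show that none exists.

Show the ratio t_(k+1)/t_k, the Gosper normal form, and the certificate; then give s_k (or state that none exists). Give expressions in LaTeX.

r(k) = (k + 1)/(k + 4) after simplifying.
So A=k + 1 and B=k + 4, with C=1.
f must satisfy (k + 1)·f(k+1) − (k + 3)·f(k) = 1.
From deg A=1, deg B=1, deg C=0: d=2.
Coefficient equations give f(k) = k*(k + 3)/4.
R(k) = B(k−1)·f(k)/C(k) = k*(k + 3)**2/4; s_k = R·t_k = k*(k + 3)/(2*(k + 1)*(k + 2)).
Verify: 2/(k**3 + 6*k**2 + 11*k + 6) matches t_k.

s_k = \frac{k \left(k + 3\right)}{2 \left(k + 1\right) \left(k + 2\right)}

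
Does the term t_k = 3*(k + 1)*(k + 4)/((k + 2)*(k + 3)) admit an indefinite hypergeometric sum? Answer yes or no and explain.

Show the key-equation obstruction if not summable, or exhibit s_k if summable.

The ratio is (k + 2)**2*(k + 5)/((k + 1)*(k + 4)**2).
Factor: A=k + 2; B=k + 4; C=k**2 + 5*k + 4.
f must satisfy (k + 2)·f(k+1) − (k + 3)·f(k) = k**2 + 5*k + 4.
Bound: deg f ≤ 2.
Solving with deg f ≤ 2: f(k) = k*(k + 1).
So s_k = (B(k−1)f/C)·t_k = (k*(k + 3)/(k + 4))·t_k = 3*k*(k + 1)/(k + 2).
Verify: 3*(k**2 + 5*k + 4)/(k**2 + 5*k + 6) matches t_k.

Yes. s_k = 3*k*(k + 1)/(k + 2).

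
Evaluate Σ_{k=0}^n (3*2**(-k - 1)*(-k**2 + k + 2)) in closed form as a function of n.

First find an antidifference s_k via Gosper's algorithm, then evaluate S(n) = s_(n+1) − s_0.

Ratio r(k) = (k**2 + k - 2)/(2*(k**2 - k - 2)).
Normal form (A,B,C) = (1/2, 1, k**2 - k - 2).
Set up (1/2)·f(k+1) − (1)·f(k) − (k**2 - k - 2) = 0.
Bound: deg f ≤ 2.
Match coefficients ⇒ f(k) = -2*k*(k + 1).
Get s_k = R·t_k = 3*k*(k + 1)/2**k with R(k) = B(k−1)f(k)/C(k) = -2*k/(k - 2).
s_(k+1) − s_k = 3*(2 - k)*(k + 1)/(2*2**k) = t_k.
Evaluate: s_(n+1) = 3*2**(-n - 1)*(n**2 + 3*n + 2); subtract s_(0) = 0 ⇒ S(n) = 3*2**(-n - 1)*(n**2 + 3*n + 2).

S(n) = 3*2**(-n - 1)*(n**2 + 3*n + 2)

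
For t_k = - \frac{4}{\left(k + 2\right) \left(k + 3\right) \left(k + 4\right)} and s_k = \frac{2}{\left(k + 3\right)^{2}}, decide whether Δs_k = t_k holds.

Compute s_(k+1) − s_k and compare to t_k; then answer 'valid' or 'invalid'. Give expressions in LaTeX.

Invalid: residual \frac{2 \left(3 k + 10\right)}{k^{5} + 16 k^{4} + 101 k^{3} + 314 k^{2} + 480 k + 288} ≠ 0.

s_(k+1) = 2/(k + 4)**2
s_(k+1) − s_k = 2/(k + 4)**2 - 2/(k + 3)**2
(s_(k+1) − s_k) − t_k = 2*(3*k + 10)/(k**5 + 16*k**4 + 101*k**3 + 314*k**2 + 480*k + 288)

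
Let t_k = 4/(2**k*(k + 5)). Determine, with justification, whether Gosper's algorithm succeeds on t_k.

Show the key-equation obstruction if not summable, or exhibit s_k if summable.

t_(k+1)/t_k = (k + 5)/(2*(k + 6)).
Gosper form: A/B · C(k+1)/C(k) with A=k/2 + 5/2, B=k + 6, C=1.
Key eq: (k/2 + 5/2)·f(k+1) = (k + 5)·f(k) + (1).
d = -1 from the (1,1,0) case.
d = -1 < 0 ⇒ no nonzero polynomial f; not summable.

No; the degree bound rules out any f.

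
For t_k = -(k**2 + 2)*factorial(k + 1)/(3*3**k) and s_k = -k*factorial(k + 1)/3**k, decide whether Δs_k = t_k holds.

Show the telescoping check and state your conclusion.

s_(k+1) = -(k + 1)*factorial(k + 2)/(3*3**k)
s_(k+1) − s_k = -(k**2 + 2)*factorial(k + 1)/(3*3**k)
(s_(k+1) − s_k) − t_k = 0

valid (s_(k+1) − s_k reduces to t_k)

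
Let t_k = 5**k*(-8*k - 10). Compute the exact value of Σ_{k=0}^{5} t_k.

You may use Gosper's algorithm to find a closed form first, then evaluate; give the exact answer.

Σ = -187500

Ratio r(k) = 5*(4*k + 9)/(4*k + 5).
Gosper form: A/B · C(k+1)/C(k) with A=5, B=1, C=k + 5/4.
f must satisfy (5)·f(k+1) − (1)·f(k) = k + 5/4.
Bound: deg f ≤ 1.
Coefficient equations give f(k) = k/4.
Then R = B(k−1)f/C = k/(4*k + 5), so s_k = R(k)·t_k = -2*5**k*k.
Check: Δs_k = 5**k*(-8*k - 10). ✓
Telescoping: Σ = s_(6) − s_(0) = -187500 − (0) = -187500.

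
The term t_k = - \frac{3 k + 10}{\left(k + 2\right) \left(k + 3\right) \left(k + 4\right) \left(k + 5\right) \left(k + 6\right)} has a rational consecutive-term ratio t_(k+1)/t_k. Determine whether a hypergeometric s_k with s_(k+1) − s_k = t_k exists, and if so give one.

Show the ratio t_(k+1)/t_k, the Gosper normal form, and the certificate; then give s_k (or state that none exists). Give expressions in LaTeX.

r(k) = (k + 2)*(3*k + 13)/((k + 7)*(3*k + 10)) after simplifying.
So A=k + 2 and B=k + 7, with C=k + 10/3.
Solve (k + 2)·f(k+1) − (k + 6)·f(k) = k + 10/3.
From deg A=1, deg B=1, deg C=1: d=4.
A polynomial solution: f(k) = k*(k + 3)*(k**2 + 11*k + 38)/120.
Then R = B(k−1)f/C = k*(k + 3)*(k + 6)*(k**2 + 11*k + 38)/(40*(3*k + 10)), so s_k = R(k)·t_k = k*(-k**2 - 11*k - 38)/(40*(k**3 + 11*k**2 + 38*k + 40)).
s_(k+1) − s_k = (-3*k - 10)/(k**5 + 20*k**4 + 155*k**3 + 580*k**2 + 1044*k + 720) = t_k.

s_k = \frac{k \left(- k^{2} - 11 k - 38\right)}{40 \left(k^{3} + 11 k^{2} + 38 k + 40\right)}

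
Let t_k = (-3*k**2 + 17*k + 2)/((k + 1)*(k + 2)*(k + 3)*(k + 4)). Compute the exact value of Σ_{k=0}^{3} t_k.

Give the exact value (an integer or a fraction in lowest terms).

Σ = 11/35

t_(k+1)/t_k = (k + 1)*(17*k - 3*(k + 1)**2 + 19)/((k + 5)*(-3*k**2 + 17*k + 2)).
Normal form (A,B,C) = (k + 1, k + 5, k**2 - 17*k/3 - 2/3).
Need (k + 1)·f(k+1) − (k + 4)·f(k) = k**2 - 17*k/3 - 2/3.
From deg A=1, deg B=1, deg C=2: d=3.
Coefficient equations give f(k) = -k*(k**2 + 24*k - 13)/18.
R(k) = B(k−1)·f(k)/C(k) = -k*(k + 4)*(k**2 + 24*k - 13)/(6*(3*k**2 - 17*k - 2)); s_k = R·t_k = k*(k**2 + 24*k - 13)/(6*(k + 1)*(k + 2)*(k + 3)).
s_(k+1) − s_k = (-3*k**2 + 17*k + 2)/(k**4 + 10*k**3 + 35*k**2 + 50*k + 24) = t_k.
Telescoping: Σ = s_(4) − s_(0) = 11/35 − (0) = 11/35.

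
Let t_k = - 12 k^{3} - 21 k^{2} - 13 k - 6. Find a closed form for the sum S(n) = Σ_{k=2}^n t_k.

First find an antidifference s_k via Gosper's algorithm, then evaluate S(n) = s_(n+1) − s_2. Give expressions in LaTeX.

S(n) = - 3 n^{4} - 13 n^{3} - 20 n^{2} - 16 n + 52

Ratio r(k) = (12*k**3 + 57*k**2 + 91*k + 52)/(12*k**3 + 21*k**2 + 13*k + 6).
Take A(k)=1, B(k)=1, C(k)=k**3 + 7*k**2/4 + 13*k/12 + 1/2.
Solve (1)·f(k+1) − (1)·f(k) = k**3 + 7*k**2/4 + 13*k/12 + 1/2.
d = 4 from the (0,0,3) case.
Solve for f: f(k) = k*(3*k**3 + k**2 - k + 3)/12 (degree 4 ≤ 4).
Get s_k = R·t_k = k*(-3*k**3 - k**2 + k - 3) with R(k) = B(k−1)f(k)/C(k) = k*(3*k**3 + k**2 - k + 3)/(12*k**3 + 21*k**2 + 13*k + 6).
Verify: -12*k**3 - 21*k**2 - 13*k - 6 matches t_k.
s_(n+1) = -3*n**4 - 13*n**3 - 20*n**2 - 16*n - 6 and s_(2) = -58, so S(n) = -3*n**4 - 13*n**3 - 20*n**2 - 16*n + 52.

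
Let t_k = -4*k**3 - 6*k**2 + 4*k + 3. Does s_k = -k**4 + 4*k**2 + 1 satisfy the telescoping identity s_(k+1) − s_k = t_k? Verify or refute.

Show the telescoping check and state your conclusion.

s_(k+1) = -(k + 1)**4 + 4*(k + 1)**2 + 1
s_(k+1) − s_k = -4*k**3 - 6*k**2 + 4*k + 3
(s_(k+1) − s_k) − t_k = 0

Valid — Δs_k = t_k.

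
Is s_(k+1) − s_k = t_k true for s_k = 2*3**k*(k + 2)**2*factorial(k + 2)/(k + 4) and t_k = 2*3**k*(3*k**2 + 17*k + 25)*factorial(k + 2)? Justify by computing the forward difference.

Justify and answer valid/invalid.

s_(k+1) = 6*3**k*(k + 3)**2*factorial(k + 3)/(k + 5)
s_(k+1) − s_k = 2*3**k*(3*k**4 + 38*k**3 + 180*k**2 + 381*k + 304)*factorial(k + 2)/((k + 4)*(k + 5))
(s_(k+1) − s_k) − t_k = -4*3**k*(3*k**3 + 29*k**2 + 92*k + 98)*factorial(k + 2)/((k + 4)*(k + 5))

Invalid: residual -4*3**k*(3*k**3 + 29*k**2 + 92*k + 98)*factorial(k + 2)/((k + 4)*(k + 5)) ≠ 0.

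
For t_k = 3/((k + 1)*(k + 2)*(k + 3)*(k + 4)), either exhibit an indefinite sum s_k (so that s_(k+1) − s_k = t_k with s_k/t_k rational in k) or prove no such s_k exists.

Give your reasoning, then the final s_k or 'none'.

s_k = k*(k**2 + 6*k + 11)/(6*(k + 1)*(k + 2)*(k + 3))

The ratio is (k + 1)/(k + 5).
Take A(k)=k + 1, B(k)=k + 5, C(k)=1.
f must satisfy (k + 1)·f(k+1) − (k + 4)·f(k) = 1.
d = 3 from the (1,1,0) case.
Match coefficients ⇒ f(k) = k*(k**2 + 6*k + 11)/18.
So s_k = (B(k−1)f/C)·t_k = (k*(k + 4)*(k**2 + 6*k + 11)/18)·t_k = k*(k**2 + 6*k + 11)/(6*(k + 1)*(k + 2)*(k + 3)).
Δs = 3/(k**4 + 10*k**3 + 35*k**2 + 50*k + 24), as required.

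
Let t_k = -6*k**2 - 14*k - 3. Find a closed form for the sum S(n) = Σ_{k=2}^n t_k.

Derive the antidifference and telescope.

S(n) = -2*n**3 - 10*n**2 - 11*n + 23

The ratio is (6*k**2 + 26*k + 23)/(6*k**2 + 14*k + 3).
Take A(k)=1, B(k)=1, C(k)=k**2 + 7*k/3 + 1/2.
Set up (1)·f(k+1) − (1)·f(k) − (k**2 + 7*k/3 + 1/2) = 0.
Degrees (0,0,2) ⇒ d ≤ 3.
Solving with deg f ≤ 3: f(k) = k*(2*k**2 + 4*k - 3)/6.
R(k) = B(k−1)·f(k)/C(k) = k*(2*k**2 + 4*k - 3)/(6*k**2 + 14*k + 3); s_k = R·t_k = k*(-2*k**2 - 4*k + 3).
Δs = -6*k**2 - 14*k - 3, as required.
s_(n+1) = -2*n**3 - 10*n**2 - 11*n - 3 and s_(2) = -26, so S(n) = -2*n**3 - 10*n**2 - 11*n + 23.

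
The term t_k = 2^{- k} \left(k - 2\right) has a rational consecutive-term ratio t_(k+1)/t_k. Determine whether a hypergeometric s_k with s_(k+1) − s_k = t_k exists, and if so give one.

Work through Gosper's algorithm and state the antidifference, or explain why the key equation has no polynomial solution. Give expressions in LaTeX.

Ratio r(k) = (k - 1)/(2*(k - 2)).
So A=1/2 and B=1, with C=k - 2.
Solve (1/2)·f(k+1) − (1)·f(k) = k - 2.
Bound: deg f ≤ 1.
Match coefficients ⇒ f(k) = -2*(k - 1).
Get s_k = R·t_k = 2**(1 - k)*(1 - k) with R(k) = B(k−1)f(k)/C(k) = -2*(k - 1)/(k - 2).
Verify: (k - 2)/2**k matches t_k.

s_k = 2^{1 - k} \left(1 - k\right)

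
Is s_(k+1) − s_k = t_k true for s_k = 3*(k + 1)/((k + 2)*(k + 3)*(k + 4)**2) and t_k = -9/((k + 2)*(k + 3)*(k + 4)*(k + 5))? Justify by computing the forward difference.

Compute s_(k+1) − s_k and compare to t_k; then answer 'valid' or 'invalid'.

s_(k+1) = 3*(k + 2)/((k + 3)*(k + 4)*(k + 5)**2)
s_(k+1) − s_k = 3*(-(k + 1)*(k + 5)**2 + (k + 2)**2*(k + 4))/((k + 2)*(k + 3)*(k + 4)**2*(k + 5)**2)
(s_(k+1) − s_k) − t_k = 9*(4*k + 17)/(k**6 + 23*k**5 + 217*k**4 + 1073*k**3 + 2926*k**2 + 4160*k + 2400)

Invalid: residual 9*(4*k + 17)/(k**6 + 23*k**5 + 217*k**4 + 1073*k**3 + 2926*k**2 + 4160*k + 2400) ≠ 0.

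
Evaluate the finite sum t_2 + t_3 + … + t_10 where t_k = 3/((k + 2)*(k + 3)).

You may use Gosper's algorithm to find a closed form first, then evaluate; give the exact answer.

Σ = 27/52

Compute t_(k+1)/t_k: get (k + 2)/(k + 4).
So A=k + 2 and B=k + 4, with C=1.
Need (k + 2)·f(k+1) − (k + 3)·f(k) = 1.
From deg A=1, deg B=1, deg C=0: d=1.
Solve for f: f(k) = k/2 (degree 1 ≤ 1).
Get s_k = R·t_k = 3*k/(2*(k + 2)) with R(k) = B(k−1)f(k)/C(k) = k*(k + 3)/2.
Check: Δs_k = 3/(k**2 + 5*k + 6). ✓
Σ_(k=2)^(10) t_k = s_(11) − s_(2) = 33/26 − (3/4) = 27/52.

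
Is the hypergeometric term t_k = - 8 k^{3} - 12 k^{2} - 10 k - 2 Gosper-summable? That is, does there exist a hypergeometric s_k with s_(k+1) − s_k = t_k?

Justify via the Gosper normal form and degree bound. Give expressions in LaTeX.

Yes. s_k = k \left(- 2 k^{3} - k + 1\right).

Ratio r(k) = (4*k**3 + 18*k**2 + 29*k + 16)/(4*k**3 + 6*k**2 + 5*k + 1).
Take A(k)=1, B(k)=1, C(k)=k**3 + 3*k**2/2 + 5*k/4 + 1/4.
Solve (1)·f(k+1) − (1)·f(k) = k**3 + 3*k**2/2 + 5*k/4 + 1/4.
Degrees (0,0,3) ⇒ d ≤ 4.
A polynomial solution: f(k) = k*(2*k**3 + k - 1)/8.
Certificate R = B(k−1)f/C = k*(2*k**3 + k - 1)/(2*(4*k**3 + 6*k**2 + 5*k + 1)) gives s_k = k*(-2*k**3 - k + 1).
Check: Δs_k = -8*k**3 - 12*k**2 - 10*k - 2. ✓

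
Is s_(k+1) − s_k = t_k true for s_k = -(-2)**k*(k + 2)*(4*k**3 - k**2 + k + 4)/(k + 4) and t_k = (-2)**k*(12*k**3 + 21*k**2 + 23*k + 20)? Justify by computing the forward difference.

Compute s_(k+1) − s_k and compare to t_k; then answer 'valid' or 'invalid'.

s_(k+1) = 2*(-2)**k*(k + 3)*(k + 4*(k + 1)**3 - (k + 1)**2 + 5)/(k + 5)
s_(k+1) − s_k = (-2)**k*(12*k**5 + 105*k**4 + 306*k**3 + 435*k**2 + 414*k + 232)/(k**2 + 9*k + 20)
(s_(k+1) − s_k) − t_k = (-2)**(k + 1)*(12*k**4 + 73*k**3 + 106*k**2 + 113*k + 84)/(k**2 + 9*k + 20)

Invalid: residual (-2)**(k + 1)*(12*k**4 + 73*k**3 + 106*k**2 + 113*k + 84)/(k**2 + 9*k + 20) ≠ 0.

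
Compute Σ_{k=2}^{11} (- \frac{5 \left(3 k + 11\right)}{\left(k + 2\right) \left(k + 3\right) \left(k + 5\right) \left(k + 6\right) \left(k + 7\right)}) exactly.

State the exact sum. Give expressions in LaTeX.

Σ = -725/34272

Ratio r(k) = (k + 2)*(k + 5)*(3*k + 14)/((k + 4)*(k + 8)*(3*k + 11)).
Factor: A=k + 2; B=k + 8; C=k**2 + 23*k/3 + 44/3.
Key eq: (k + 2)·f(k+1) = (k + 7)·f(k) + (k**2 + 23*k/3 + 44/3).
deg f ≤ 5 (via 1,1,2).
Solve for f: f(k) = k*(k + 3)*(k + 4)*(k**2 + 13*k + 52)/180 (degree 5 ≤ 5).
Get s_k = R·t_k = k*(-k**2 - 13*k - 52)/(12*(k**3 + 13*k**2 + 52*k + 60)) with R(k) = B(k−1)f(k)/C(k) = k*(k + 3)*(k + 7)*(k**2 + 13*k + 52)/(60*(3*k + 11)).
s_(k+1) − s_k = 5*(-3*k - 11)/(k**5 + 23*k**4 + 203*k**3 + 853*k**2 + 1692*k + 1260) = t_k.
Σ_(k=2)^(11) t_k = s_(12) − s_(2) = -88/1071 − (-41/672) = -725/34272.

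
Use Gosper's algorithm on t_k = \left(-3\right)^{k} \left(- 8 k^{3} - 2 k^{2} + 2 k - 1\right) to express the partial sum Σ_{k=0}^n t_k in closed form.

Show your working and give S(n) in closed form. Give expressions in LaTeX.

The ratio is 3*(-8*k**3 - 26*k**2 - 26*k - 9)/(8*k**3 + 2*k**2 - 2*k + 1).
A = -3, B = 1, C = k**3 + k**2/4 - k/4 + 1/8.
Need (-3)·f(k+1) − (1)·f(k) = k**3 + k**2/4 - k/4 + 1/8.
From deg A=0, deg B=0, deg C=3: d=3.
Match coefficients ⇒ f(k) = -(k - 1)*(2*k**2 - 2*k - 1)/8.
R(k) = B(k−1)·f(k)/C(k) = -(k - 1)*(2*k**2 - 2*k - 1)/(8*k**3 + 2*k**2 - 2*k + 1); s_k = R·t_k = (-3)**k*(2*k**3 - 4*k**2 + k + 1).
Δs = (-3)**k*(-8*k**3 - 2*k**2 + 2*k - 1), as required.
Σ_(k=0)^n t_k = s_(n+1) − s_(0) = (3*(-3)**n*n*(-2*n**2 - 2*n + 1)) − (1), i.e. -6*(-3)**n*n**3 - 6*(-3)**n*n**2 + 3*(-3)**n*n - 1.

S(n) = - 6 \left(-3\right)^{n} n^{3} - 6 \left(-3\right)^{n} n^{2} + 3 \left(-3\right)^{n} n - 1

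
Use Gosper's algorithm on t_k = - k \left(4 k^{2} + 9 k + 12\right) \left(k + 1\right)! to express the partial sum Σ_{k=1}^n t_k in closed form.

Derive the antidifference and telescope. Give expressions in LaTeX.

Ratio r(k) = (k + 1)*(k + 2)*(9*k + 4*(k + 1)**2 + 21)/(k*(4*k**2 + 9*k + 12)).
Factor: A=k + 2; B=1; C=k**3 + 9*k**2/4 + 3*k.
f must satisfy (k + 2)·f(k+1) − (1)·f(k) = k**3 + 9*k**2/4 + 3*k.
Bound: deg f ≤ 2.
Coefficient equations give f(k) = (4*k**2 - 3*k - 2)/4.
Get s_k = R·t_k = (-4*k**2 + 3*k + 2)*factorial(k + 1) with R(k) = B(k−1)f(k)/C(k) = (4*k**2 - 3*k - 2)/(k*(4*k**2 + 9*k + 12)).
Check: Δs_k = -k*(4*k**2 + 9*k + 12)*factorial(k + 1). ✓
Σ_(k=1)^n t_k = s_(n+1) − s_(1) = (-(4*n**2 + 5*n - 1)*factorial(n + 2)) − (2), i.e. -4*n**4*factorial(n) - 17*n**3*factorial(n) - 22*n**2*factorial(n) - 7*n*factorial(n) + 2*factorial(n) - 2.

S(n) = - 4 n^{4} n! - 17 n^{3} n! - 22 n^{2} n! - 7 n n! + 2 n! - 2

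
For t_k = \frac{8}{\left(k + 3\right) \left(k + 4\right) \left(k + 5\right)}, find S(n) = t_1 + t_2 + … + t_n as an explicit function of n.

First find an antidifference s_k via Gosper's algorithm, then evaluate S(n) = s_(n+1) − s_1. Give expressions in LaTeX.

t_(k+1)/t_k = (k + 3)/(k + 6).
Normal form (A,B,C) = (k + 3, k + 6, 1).
Need (k + 3)·f(k+1) − (k + 5)·f(k) = 1.
deg f ≤ 2 (via 1,1,0).
Solving with deg f ≤ 2: f(k) = k*(k + 7)/24.
Get s_k = R·t_k = k*(k + 7)/(3*(k + 3)*(k + 4)) with R(k) = B(k−1)f(k)/C(k) = k*(k + 5)*(k + 7)/24.
Δs = 8/(k**3 + 12*k**2 + 47*k + 60), as required.
Σ_(k=1)^n t_k = s_(n+1) − s_(1) = ((n**2 + 9*n + 8)/(3*(n**2 + 9*n + 20))) − (2/15), i.e. n*(n + 9)/(5*(n**2 + 9*n + 20)).

S(n) = \frac{n \left(n + 9\right)}{5 \left(n^{2} + 9 n + 20\right)}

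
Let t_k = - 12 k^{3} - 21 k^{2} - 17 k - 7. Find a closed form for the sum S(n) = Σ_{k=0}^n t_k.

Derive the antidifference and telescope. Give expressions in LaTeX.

The ratio is (12*k**3 + 57*k**2 + 95*k + 57)/(12*k**3 + 21*k**2 + 17*k + 7).
Normal form (A,B,C) = (1, 1, k**3 + 7*k**2/4 + 17*k/12 + 7/12).
f must satisfy (1)·f(k+1) − (1)·f(k) = k**3 + 7*k**2/4 + 17*k/12 + 7/12.
From deg A=0, deg B=0, deg C=3: d=4.
Match coefficients ⇒ f(k) = k*(3*k**3 + k**2 + k + 2)/12.
Then R = B(k−1)f/C = k*(3*k**3 + k**2 + k + 2)/(12*k**3 + 21*k**2 + 17*k + 7), so s_k = R(k)·t_k = k*(-3*k**3 - k**2 - k - 2).
Verify: -12*k**3 - 21*k**2 - 17*k - 7 matches t_k.
Telescope: S(n) = s_(n+1) − s_(0) = -3*n**4 - 13*n**3 - 22*n**2 - 19*n - 7 − (0) = -3*n**4 - 13*n**3 - 22*n**2 - 19*n - 7.

S(n) = - 3 n^{4} - 13 n^{3} - 22 n^{2} - 19 n - 7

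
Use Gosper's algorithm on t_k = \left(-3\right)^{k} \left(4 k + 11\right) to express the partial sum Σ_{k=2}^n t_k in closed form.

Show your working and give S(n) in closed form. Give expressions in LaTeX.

The ratio is 3*(-4*k - 15)/(4*k + 11).
Take A(k)=-3, B(k)=1, C(k)=k + 11/4.
Solve (-3)·f(k+1) − (1)·f(k) = k + 11/4.
d = 1 from the (0,0,1) case.
Solving with deg f ≤ 1: f(k) = -(k + 2)/4.
Get s_k = R·t_k = (-3)**k*(-k - 2) with R(k) = B(k−1)f(k)/C(k) = -(k + 2)/(4*k + 11).
Verify: (-3)**k*(4*k + 11) matches t_k.
Telescope: S(n) = s_(n+1) − s_(2) = 3*(-3)**n*(n + 3) − (-36) = 3*(-3)**n*n + 9*(-3)**n + 36.

S(n) = 3 \left(-3\right)^{n} n + 9 \left(-3\right)^{n} + 36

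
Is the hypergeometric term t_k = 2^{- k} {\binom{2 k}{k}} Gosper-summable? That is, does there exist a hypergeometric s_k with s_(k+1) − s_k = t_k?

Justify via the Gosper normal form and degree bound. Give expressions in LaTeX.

No — negative degree bound, so no certificate f.

Ratio r(k) = (2*k + 1)/(k + 1).
Take A(k)=2*k + 1, B(k)=k + 1, C(k)=1.
Solve (2*k + 1)·f(k+1) − (k)·f(k) = 1.
d = -1 from the (1,1,0) case.
d = -1 < 0 ⇒ no nonzero polynomial f; not summable.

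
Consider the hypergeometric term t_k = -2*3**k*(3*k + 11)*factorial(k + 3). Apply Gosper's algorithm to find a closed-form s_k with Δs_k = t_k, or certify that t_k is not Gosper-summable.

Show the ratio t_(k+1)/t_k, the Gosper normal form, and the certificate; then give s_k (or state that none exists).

s_k = -2*3**k*factorial(k + 3)

r(k) = 3*(k + 4)*(3*k + 14)/(3*k + 11) after simplifying.
A = 3*k + 12, B = 1, C = k + 11/3.
f must satisfy (3*k + 12)·f(k+1) − (1)·f(k) = k + 11/3.
From deg A=1, deg B=0, deg C=1: d=0.
Solve for f: f(k) = 1/3 (degree 0 ≤ 0).
Certificate R = B(k−1)f/C = 1/(3*k + 11) gives s_k = -2*3**k*factorial(k + 3).
Δs = -2*3**k*(3*k + 11)*factorial(k + 3), as required.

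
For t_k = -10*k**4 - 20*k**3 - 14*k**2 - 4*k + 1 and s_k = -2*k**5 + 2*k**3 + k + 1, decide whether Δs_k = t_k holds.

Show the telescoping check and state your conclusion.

s_(k+1) = k - 2*(k + 1)**5 + 2*(k + 1)**3 + 2
s_(k+1) − s_k = -10*k**4 - 20*k**3 - 14*k**2 - 4*k + 1
(s_(k+1) − s_k) − t_k = 0

valid (s_(k+1) − s_k reduces to t_k)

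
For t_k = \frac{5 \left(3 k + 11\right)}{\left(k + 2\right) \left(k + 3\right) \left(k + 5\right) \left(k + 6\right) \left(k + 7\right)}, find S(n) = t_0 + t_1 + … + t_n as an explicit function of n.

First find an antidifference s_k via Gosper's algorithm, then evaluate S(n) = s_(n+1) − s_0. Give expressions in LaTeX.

Compute t_(k+1)/t_k: get (k + 2)*(k + 5)*(3*k + 14)/((k + 4)*(k + 8)*(3*k + 11)).
Gosper form: A/B · C(k+1)/C(k) with A=k + 2, B=k + 8, C=k**2 + 23*k/3 + 44/3.
Key eq: (k + 2)·f(k+1) = (k + 7)·f(k) + (k**2 + 23*k/3 + 44/3).
Bound: deg f ≤ 5.
Solving with deg f ≤ 5: f(k) = k*(k + 3)*(k + 4)*(k**2 + 13*k + 52)/180.
So s_k = (B(k−1)f/C)·t_k = (k*(k + 3)*(k + 7)*(k**2 + 13*k + 52)/(60*(3*k + 11)))·t_k = k*(k**2 + 13*k + 52)/(12*(k**3 + 13*k**2 + 52*k + 60)).
Check: Δs_k = 5*(3*k + 11)/(k**5 + 23*k**4 + 203*k**3 + 853*k**2 + 1692*k + 1260). ✓
Telescope: S(n) = s_(n+1) − s_(0) = (n**3 + 16*n**2 + 81*n + 66)/(12*(n**3 + 16*n**2 + 81*n + 126)) − (0) = (n**3 + 16*n**2 + 81*n + 66)/(12*(n**3 + 16*n**2 + 81*n + 126)).

S(n) = \frac{n^{3} + 16 n^{2} + 81 n + 66}{12 \left(n^{3} + 16 n^{2} + 81 n + 126\right)}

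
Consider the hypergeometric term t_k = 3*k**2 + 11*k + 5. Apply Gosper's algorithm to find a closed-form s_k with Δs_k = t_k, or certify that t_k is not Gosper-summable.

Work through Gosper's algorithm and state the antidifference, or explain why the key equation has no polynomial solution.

r(k) = (3*k**2 + 17*k + 19)/(3*k**2 + 11*k + 5) after simplifying.
So A=1 and B=1, with C=k**2 + 11*k/3 + 5/3.
Set up (1)·f(k+1) − (1)·f(k) − (k**2 + 11*k/3 + 5/3) = 0.
Bound: deg f ≤ 3.
Solving with deg f ≤ 3: f(k) = k**2*(k + 4)/3.
So s_k = (B(k−1)f/C)·t_k = (k**2*(k + 4)/(3*k**2 + 11*k + 5))·t_k = k**2*(k + 4).
Verify: 3*k**2 + 11*k + 5 matches t_k.

s_k = k**2*(k + 4)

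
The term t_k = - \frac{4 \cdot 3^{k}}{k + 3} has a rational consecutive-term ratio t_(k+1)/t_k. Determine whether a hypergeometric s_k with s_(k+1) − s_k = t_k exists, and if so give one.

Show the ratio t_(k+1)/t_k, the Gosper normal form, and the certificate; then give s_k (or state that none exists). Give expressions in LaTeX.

Step 1: r(k) = 3*(k + 3)/(k + 4).
Take A(k)=3*k + 9, B(k)=k + 4, C(k)=1.
Set up (3*k + 9)·f(k+1) − (k + 3)·f(k) − (1) = 0.
d = -1 from the (1,1,0) case.
Negative degree bound (-1): no f exists, t_k not Gosper-summable.

not Gosper-summable; s_k does not exist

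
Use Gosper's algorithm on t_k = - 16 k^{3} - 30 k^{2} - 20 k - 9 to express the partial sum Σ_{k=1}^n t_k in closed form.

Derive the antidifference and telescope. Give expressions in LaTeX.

S(n) = n \left(- 4 n^{3} - 18 n^{2} - 29 n - 24\right)

r(k) = (16*k**3 + 78*k**2 + 128*k + 75)/(16*k**3 + 30*k**2 + 20*k + 9) after simplifying.
Normal form (A,B,C) = (1, 1, k**3 + 15*k**2/8 + 5*k/4 + 9/16).
Solve (1)·f(k+1) − (1)·f(k) = k**3 + 15*k**2/8 + 5*k/4 + 9/16.
d = 4 from the (0,0,3) case.
Coefficient equations give f(k) = k*(4*k**3 + 2*k**2 - k + 4)/16.
Certificate R = B(k−1)f/C = k*(4*k**3 + 2*k**2 - k + 4)/(16*k**3 + 30*k**2 + 20*k + 9) gives s_k = k*(-4*k**3 - 2*k**2 + k - 4).
Check: Δs_k = -16*k**3 - 30*k**2 - 20*k - 9. ✓
Telescope: S(n) = s_(n+1) − s_(1) = -4*n**4 - 18*n**3 - 29*n**2 - 24*n - 9 − (-9) = n*(-4*n**3 - 18*n**2 - 29*n - 24).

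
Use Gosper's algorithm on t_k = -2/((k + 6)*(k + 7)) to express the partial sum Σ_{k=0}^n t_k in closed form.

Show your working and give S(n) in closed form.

Compute t_(k+1)/t_k: get (k + 6)/(k + 8).
So A=k + 6 and B=k + 8, with C=1.
Need (k + 6)·f(k+1) − (k + 7)·f(k) = 1.
d = 1 from the (1,1,0) case.
Solve for f: f(k) = k/6 (degree 1 ≤ 1).
Then R = B(k−1)f/C = k*(k + 7)/6, so s_k = R(k)·t_k = -k/(3*k + 18).
s_(k+1) − s_k = -2/(k**2 + 13*k + 42) = t_k.
s_(n+1) = (-n - 1)/(3*(n + 7)) and s_(0) = 0, so S(n) = (-n - 1)/(3*(n + 7)).

S(n) = (-n - 1)/(3*(n + 7))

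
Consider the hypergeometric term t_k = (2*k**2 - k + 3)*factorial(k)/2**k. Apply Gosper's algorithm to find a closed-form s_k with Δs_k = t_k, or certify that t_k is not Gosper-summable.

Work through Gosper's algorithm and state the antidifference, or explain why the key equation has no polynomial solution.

r(k) = (k + 1)*(-k + 2*(k + 1)**2 + 2)/(2*(2*k**2 - k + 3)) after simplifying.
So A=k/2 + 1/2 and B=1, with C=k**2 - k/2 + 3/2.
Set up (k/2 + 1/2)·f(k+1) − (1)·f(k) − (k**2 - k/2 + 3/2) = 0.
deg f ≤ 1 (via 1,0,2).
Match coefficients ⇒ f(k) = 2*k - 1.
Get s_k = R·t_k = 2**(1 - k)*(2*k - 1)*factorial(k) with R(k) = B(k−1)f(k)/C(k) = 2*(2*k - 1)/(2*k**2 - k + 3).
Δs = (2*k**2 - k + 3)*factorial(k)/2**k, as required.

s_k = 2**(1 - k)*(2*k - 1)*factorial(k)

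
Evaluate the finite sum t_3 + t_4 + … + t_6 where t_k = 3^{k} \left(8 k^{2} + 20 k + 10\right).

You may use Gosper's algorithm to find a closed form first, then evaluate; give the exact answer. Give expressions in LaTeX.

t_(k+1)/t_k = 3*(4*k**2 + 18*k + 19)/(4*k**2 + 10*k + 5).
Normal form (A,B,C) = (3, 1, k**2 + 5*k/2 + 5/4).
Key eq: (3)·f(k+1) = (1)·f(k) + (k**2 + 5*k/2 + 5/4).
Bound: deg f ≤ 2.
Solving with deg f ≤ 2: f(k) = (2*k**2 - k + 1)/4.
R(k) = B(k−1)·f(k)/C(k) = (2*k**2 - k + 1)/(4*k**2 + 10*k + 5); s_k = R·t_k = 2*3**k*(2*k**2 - k + 1).
Δs = 3**k*(8*k**2 + 20*k + 10), as required.
Evaluate s at k=7 and k=3: 402408 and 864; difference 401544.

Σ = 401544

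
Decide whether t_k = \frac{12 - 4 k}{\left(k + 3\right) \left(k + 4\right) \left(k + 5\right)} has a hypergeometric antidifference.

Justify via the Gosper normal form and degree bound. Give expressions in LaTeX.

Yes. s_k = \frac{4 k}{\left(k + 3\right) \left(k + 4\right)}.

Step 1: r(k) = (k - 2)*(k + 3)/((k - 3)*(k + 6)).
A = k + 3, B = k + 6, C = k - 3.
Need (k + 3)·f(k+1) − (k + 5)·f(k) = k - 3.
deg f ≤ 2 (via 1,1,1).
A polynomial solution: f(k) = -k.
Certificate R = B(k−1)f/C = -k*(k + 5)/(k - 3) gives s_k = 4*k/((k + 3)*(k + 4)).
Δs = 4*(3 - k)/(k**3 + 12*k**2 + 47*k + 60), as required.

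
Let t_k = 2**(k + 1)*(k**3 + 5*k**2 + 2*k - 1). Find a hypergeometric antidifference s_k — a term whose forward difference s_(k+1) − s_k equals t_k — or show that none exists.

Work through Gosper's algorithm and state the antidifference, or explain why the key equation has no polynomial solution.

s_k = 2**(k + 1)*(k**3 - k**2 - 1)

Compute t_(k+1)/t_k: get 2*(k**3 + 8*k**2 + 15*k + 7)/(k**3 + 5*k**2 + 2*k - 1).
Normal form (A,B,C) = (2, 1, k**3 + 5*k**2 + 2*k - 1).
Key eq: (2)·f(k+1) = (1)·f(k) + (k**3 + 5*k**2 + 2*k - 1).
From deg A=0, deg B=0, deg C=3: d=3.
Match coefficients ⇒ f(k) = k**3 - k**2 - 1.
Certificate R = B(k−1)f/C = (k**3 - k**2 - 1)/(k**3 + 5*k**2 + 2*k - 1) gives s_k = 2**(k + 1)*(k**3 - k**2 - 1).
Verify: 2**(k + 1)*(k**3 + 5*k**2 + 2*k - 1) matches t_k.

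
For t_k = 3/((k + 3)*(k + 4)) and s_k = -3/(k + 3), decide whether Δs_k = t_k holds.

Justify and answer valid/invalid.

valid (s_(k+1) − s_k reduces to t_k)

s_(k+1) = -3/(k + 4)
s_(k+1) − s_k = 3/((k + 3)*(k + 4))
(s_(k+1) − s_k) − t_k = 0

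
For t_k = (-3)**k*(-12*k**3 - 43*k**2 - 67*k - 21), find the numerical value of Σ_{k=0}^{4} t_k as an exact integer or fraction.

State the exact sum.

Ratio r(k) = 3*(-12*k**3 - 79*k**2 - 189*k - 143)/(12*k**3 + 43*k**2 + 67*k + 21).
So A=-3 and B=1, with C=k**3 + 43*k**2/12 + 67*k/12 + 7/4.
Need (-3)·f(k+1) − (1)·f(k) = k**3 + 43*k**2/12 + 67*k/12 + 7/4.
From deg A=0, deg B=0, deg C=3: d=3.
Solving with deg f ≤ 3: f(k) = -(3*k**3 + 4*k**2 + 4*k - 3)/12.
Get s_k = R·t_k = (-3)**k*(3*k**3 + 4*k**2 + 4*k - 3) with R(k) = B(k−1)f(k)/C(k) = -(3*k**3 + 4*k**2 + 4*k - 3)/(12*k**3 + 43*k**2 + 67*k + 21).
Check: Δs_k = (-3)**k*(-12*k**3 - 43*k**2 - 67*k - 21). ✓
Sum = s_(5) − s_(0); s_(5) = -119556, s_(0) = -3 ⇒ -119553.

Σ = -119553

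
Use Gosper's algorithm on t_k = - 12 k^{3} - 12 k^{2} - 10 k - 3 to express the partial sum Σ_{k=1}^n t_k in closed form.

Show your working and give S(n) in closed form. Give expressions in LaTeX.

S(n) = n \left(- 3 n^{3} - 10 n^{2} - 14 n - 10\right)

Step 1: r(k) = (12*k**3 + 48*k**2 + 70*k + 37)/(12*k**3 + 12*k**2 + 10*k + 3).
Factor: A=1; B=1; C=k**3 + k**2 + 5*k/6 + 1/4.
f must satisfy (1)·f(k+1) − (1)·f(k) = k**3 + k**2 + 5*k/6 + 1/4.
Degrees (0,0,3) ⇒ d ≤ 4.
Coefficient equations give f(k) = k**2*(3*k**2 - 2*k + 2)/12.
So s_k = (B(k−1)f/C)·t_k = (k**2*(3*k**2 - 2*k + 2)/(12*k**3 + 12*k**2 + 10*k + 3))·t_k = k**2*(-3*k**2 + 2*k - 2).
Check: Δs_k = -12*k**3 - 12*k**2 - 10*k - 3. ✓
s_(n+1) = -3*n**4 - 10*n**3 - 14*n**2 - 10*n - 3 and s_(1) = -3, so S(n) = n*(-3*n**3 - 10*n**2 - 14*n - 10).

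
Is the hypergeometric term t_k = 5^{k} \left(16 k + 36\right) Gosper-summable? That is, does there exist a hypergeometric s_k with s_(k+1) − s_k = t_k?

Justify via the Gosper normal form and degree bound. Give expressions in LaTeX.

Yes. s_k = 4 \cdot 5^{k} \left(k + 1\right).

Step 1: r(k) = 5*(4*k + 13)/(4*k + 9).
Factor: A=5; B=1; C=k + 9/4.
Solve (5)·f(k+1) − (1)·f(k) = k + 9/4.
Bound: deg f ≤ 1.
Solve for f: f(k) = (k + 1)/4 (degree 1 ≤ 1).
R(k) = B(k−1)·f(k)/C(k) = (k + 1)/(4*k + 9); s_k = R·t_k = 4*5**k*(k + 1).
Δs = 5**k*(16*k + 36), as required.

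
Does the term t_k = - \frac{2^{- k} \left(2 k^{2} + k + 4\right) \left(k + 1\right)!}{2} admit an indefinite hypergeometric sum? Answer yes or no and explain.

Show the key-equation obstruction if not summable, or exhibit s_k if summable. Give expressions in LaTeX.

The ratio is (k + 2)*(k + 2*(k + 1)**2 + 5)/(2*(2*k**2 + k + 4)).
Gosper form: A/B · C(k+1)/C(k) with A=k/2 + 1, B=1, C=k**2 + k/2 + 2.
Solve (k/2 + 1)·f(k+1) − (1)·f(k) = k**2 + k/2 + 2.
Bound: deg f ≤ 1.
Solving with deg f ≤ 1: f(k) = 2*k - 1.
Get s_k = R·t_k = -(2*k - 1)*factorial(k + 1)/2**k with R(k) = B(k−1)f(k)/C(k) = 2*(2*k - 1)/(2*k**2 + k + 4).
s_(k+1) − s_k = -(2*k**2 + k + 4)*factorial(k + 1)/(2*2**k) = t_k.

Yes. s_k = - 2^{- k} \left(2 k - 1\right) \left(k + 1\right)!.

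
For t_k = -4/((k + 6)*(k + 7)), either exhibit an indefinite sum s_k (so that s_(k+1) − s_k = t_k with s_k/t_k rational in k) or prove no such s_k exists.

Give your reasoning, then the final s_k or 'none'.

s_k = -2*k/(3*k + 18)

The ratio is (k + 6)/(k + 8).
So A=k + 6 and B=k + 8, with C=1.
Set up (k + 6)·f(k+1) − (k + 7)·f(k) − (1) = 0.
Degrees (1,1,0) ⇒ d ≤ 1.
Match coefficients ⇒ f(k) = k/6.
So s_k = (B(k−1)f/C)·t_k = (k*(k + 7)/6)·t_k = -2*k/(3*k + 18).
s_(k+1) − s_k = -4/(k**2 + 13*k + 42) = t_k.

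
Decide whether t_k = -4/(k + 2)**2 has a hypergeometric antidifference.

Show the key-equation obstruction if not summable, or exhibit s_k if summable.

Step 1: r(k) = (k + 2)**2/(k + 3)**2.
Gosper form: A/B · C(k+1)/C(k) with A=k**2 + 4*k + 4, B=k**2 + 6*k + 9, C=1.
Solve (k**2 + 4*k + 4)·f(k+1) − (k**2 + 4*k + 4)·f(k) = 1.
d = 0 from the (2,2,0) case.
Put f(k) = c0: A·f(k+1) − B(k−1)·f(k) − C = -1; need -1 = 0 — inconsistent ⇒ no f, not summable.

No — the linear system for f has no solution.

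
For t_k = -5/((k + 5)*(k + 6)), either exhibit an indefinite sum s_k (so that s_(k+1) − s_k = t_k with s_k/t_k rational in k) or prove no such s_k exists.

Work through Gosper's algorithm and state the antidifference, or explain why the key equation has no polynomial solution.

s_k = -k/(k + 5)

Ratio r(k) = (k + 5)/(k + 7).
Gosper form: A/B · C(k+1)/C(k) with A=k + 5, B=k + 7, C=1.
Need (k + 5)·f(k+1) − (k + 6)·f(k) = 1.
d = 1 from the (1,1,0) case.
Solve for f: f(k) = k/5 (degree 1 ≤ 1).
R(k) = B(k−1)·f(k)/C(k) = k*(k + 6)/5; s_k = R·t_k = -k/(k + 5).
Δs = -5/(k**2 + 11*k + 30), as required.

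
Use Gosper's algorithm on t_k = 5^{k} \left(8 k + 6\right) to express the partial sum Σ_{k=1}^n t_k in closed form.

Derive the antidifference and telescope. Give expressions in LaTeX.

S(n) = 10 \cdot 5^{n} n + 5 \cdot 5^{n} - 5

Step 1: r(k) = 5*(4*k + 7)/(4*k + 3).
Take A(k)=5, B(k)=1, C(k)=k + 3/4.
Solve (5)·f(k+1) − (1)·f(k) = k + 3/4.
Bound: deg f ≤ 1.
Coefficient equations give f(k) = (2*k - 1)/8.
Then R = B(k−1)f/C = (2*k - 1)/(2*(4*k + 3)), so s_k = R(k)·t_k = 5**k*(2*k - 1).
Verify: 5**k*(8*k + 6) matches t_k.
Evaluate: s_(n+1) = 5**(n + 1)*(2*n + 1); subtract s_(1) = 5 ⇒ S(n) = 10*5**n*n + 5*5**n - 5.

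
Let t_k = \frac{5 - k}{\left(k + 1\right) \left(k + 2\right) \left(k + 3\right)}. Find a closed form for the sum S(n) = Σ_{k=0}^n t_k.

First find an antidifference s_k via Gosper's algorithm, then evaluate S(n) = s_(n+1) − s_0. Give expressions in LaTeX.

Ratio r(k) = (k - 4)*(k + 1)/((k - 5)*(k + 4)).
Normal form (A,B,C) = (k + 1, k + 4, k - 5).
Need (k + 1)·f(k+1) − (k + 3)·f(k) = k - 5.
deg f ≤ 2 (via 1,1,1).
Solving with deg f ≤ 2: f(k) = -k*(k + 4).
Certificate R = B(k−1)f/C = -k*(k + 3)*(k + 4)/(k - 5) gives s_k = k*(k + 4)/((k + 1)*(k + 2)).
Δs = (5 - k)/(k**3 + 6*k**2 + 11*k + 6), as required.
s_(n+1) = (n**2 + 6*n + 5)/(n**2 + 5*n + 6) and s_(0) = 0, so S(n) = (n**2 + 6*n + 5)/(n**2 + 5*n + 6).

S(n) = \frac{n^{2} + 6 n + 5}{n^{2} + 5 n + 6}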